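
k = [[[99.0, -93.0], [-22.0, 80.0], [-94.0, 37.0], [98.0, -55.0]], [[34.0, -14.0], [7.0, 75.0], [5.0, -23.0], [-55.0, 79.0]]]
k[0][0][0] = 99.0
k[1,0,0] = 34.0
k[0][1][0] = -22.0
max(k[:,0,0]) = 99.0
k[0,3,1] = -55.0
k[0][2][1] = 37.0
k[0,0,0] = 99.0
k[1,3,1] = 79.0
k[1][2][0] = 5.0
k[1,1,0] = 7.0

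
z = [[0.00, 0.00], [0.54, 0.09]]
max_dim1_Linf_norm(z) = 0.54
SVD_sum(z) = [[0.00, 0.0], [0.54, 0.09]] + [[0.0,-0.0], [0.00,0.00]]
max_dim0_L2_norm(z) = 0.54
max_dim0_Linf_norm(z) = 0.54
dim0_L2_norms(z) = [0.54, 0.09]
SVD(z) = [[0.0, -1.0], [-1.0, 0.0]] @ diag([0.5474486277268398, 0.0]) @ [[-0.99, -0.16], [-0.16, 0.99]]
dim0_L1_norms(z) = [0.54, 0.09]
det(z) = 0.00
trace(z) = 0.09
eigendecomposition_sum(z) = [[0.00, 0.0], [0.54, 0.09]] + [[0.00, 0.0], [-0.00, 0.0]]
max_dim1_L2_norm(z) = 0.55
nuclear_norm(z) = 0.55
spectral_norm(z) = 0.55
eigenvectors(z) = [[0.0, 0.16], [1.00, -0.99]]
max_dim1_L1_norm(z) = 0.63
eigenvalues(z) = [0.09, 0.0]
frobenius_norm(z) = 0.55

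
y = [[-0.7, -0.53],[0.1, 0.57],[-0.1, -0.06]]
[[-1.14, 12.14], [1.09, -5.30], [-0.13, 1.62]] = y@[[0.20, -11.88], [1.88, -7.21]]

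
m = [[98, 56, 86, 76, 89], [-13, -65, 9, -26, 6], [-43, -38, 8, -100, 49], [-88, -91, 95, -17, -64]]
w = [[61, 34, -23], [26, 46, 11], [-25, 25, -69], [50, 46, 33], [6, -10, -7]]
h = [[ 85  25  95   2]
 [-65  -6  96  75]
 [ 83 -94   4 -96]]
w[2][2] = -69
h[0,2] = 95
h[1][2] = 96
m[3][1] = -91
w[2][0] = -25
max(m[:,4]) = 89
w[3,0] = 50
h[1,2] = 96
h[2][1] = -94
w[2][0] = -25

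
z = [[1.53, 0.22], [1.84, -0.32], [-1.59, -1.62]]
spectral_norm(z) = 3.02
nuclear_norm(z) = 4.40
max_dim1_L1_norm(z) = 3.21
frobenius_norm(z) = 3.32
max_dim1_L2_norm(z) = 2.27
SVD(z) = [[-0.50, -0.23], [-0.54, -0.67], [0.68, -0.7]] @ diag([3.017824242190639, 1.3865557483370428]) @ [[-0.94, -0.34], [-0.34, 0.94]]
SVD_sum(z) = [[1.42,0.52], [1.52,0.56], [-1.93,-0.71]] + [[0.11,-0.3], [0.32,-0.88], [0.34,-0.91]]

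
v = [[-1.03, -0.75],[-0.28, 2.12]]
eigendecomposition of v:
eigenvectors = [[-1.0,0.23], [-0.09,-0.97]]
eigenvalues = [-1.1, 2.19]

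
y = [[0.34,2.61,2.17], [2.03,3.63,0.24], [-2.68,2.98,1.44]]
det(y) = 26.46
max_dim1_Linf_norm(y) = 3.63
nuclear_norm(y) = 10.57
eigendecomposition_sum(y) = [[(-0.23+0.98j), -0.07-0.61j, (0.76-0.2j)], [0.43-0.29j, -0.19+0.26j, (-0.36-0.19j)], [-1.52+0.02j, 0.87-0.34j, 0.57+1.04j]] + [[(-0.23-0.98j), (-0.07+0.61j), (0.76+0.2j)], [0.43+0.29j, (-0.19-0.26j), -0.36+0.19j], [(-1.52-0.02j), 0.87+0.34j, 0.57-1.04j]] + [[(0.81+0j), 2.76-0.00j, (0.66-0j)],  [1.17+0.00j, (4-0j), 0.95-0.00j],  [(0.36+0j), (1.24-0j), 0.30-0.00j]]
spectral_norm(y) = 5.77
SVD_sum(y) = [[-0.11, 2.98, 1.23], [-0.12, 3.12, 1.29], [-0.12, 3.14, 1.29]] + [[0.17, 0.02, -0.04], [2.29, 0.3, -0.53], [-2.45, -0.32, 0.56]] + [[0.28, -0.39, 0.98],[-0.15, 0.21, -0.52],[-0.12, 0.17, -0.42]]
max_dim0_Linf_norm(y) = 3.63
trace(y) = 5.41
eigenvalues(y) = [(0.15+2.27j), (0.15-2.27j), (5.1+0j)]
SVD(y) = [[0.56,-0.05,0.83], [0.58,-0.68,-0.44], [0.59,0.73,-0.35]] @ diag([5.772766904597742, 3.472923237102765, 1.319987293261815]) @ [[-0.03, 0.92, 0.38], [-0.97, -0.13, 0.22], [0.25, -0.36, 0.9]]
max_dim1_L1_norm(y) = 7.1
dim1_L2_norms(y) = [3.41, 4.17, 4.26]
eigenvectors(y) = [[-0.13+0.51j, (-0.13-0.51j), (0.55+0j)],[(0.23-0.15j), (0.23+0.15j), (0.8+0j)],[(-0.8+0j), -0.80-0.00j, (0.25+0j)]]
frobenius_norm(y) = 6.87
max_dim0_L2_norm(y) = 5.37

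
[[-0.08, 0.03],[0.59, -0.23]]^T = [[-0.08, 0.59], [0.03, -0.23]]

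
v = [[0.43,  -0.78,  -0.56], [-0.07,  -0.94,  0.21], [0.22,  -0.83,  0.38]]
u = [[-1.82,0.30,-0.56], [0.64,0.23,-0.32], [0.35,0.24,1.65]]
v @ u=[[-1.48, -0.18, -0.92],[-0.40, -0.19, 0.69],[-0.8, -0.03, 0.77]]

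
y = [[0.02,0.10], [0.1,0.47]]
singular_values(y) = [0.49, 0.0]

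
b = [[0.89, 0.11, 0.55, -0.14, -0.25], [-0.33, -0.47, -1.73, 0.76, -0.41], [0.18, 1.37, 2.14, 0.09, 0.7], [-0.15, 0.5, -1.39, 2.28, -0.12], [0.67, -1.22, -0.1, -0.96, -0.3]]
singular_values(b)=[3.71, 2.75, 1.09, 0.31, 0.0]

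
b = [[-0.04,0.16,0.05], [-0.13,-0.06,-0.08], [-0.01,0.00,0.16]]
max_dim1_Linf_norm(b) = 0.16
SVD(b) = [[-0.58, 0.81, 0.04], [0.59, 0.45, -0.67], [-0.56, -0.37, -0.74]] @ diag([0.21519375959599393, 0.14566458255561754, 0.12154618554211928]) @ [[-0.22, -0.60, -0.77], [-0.60, 0.71, -0.38], [0.77, 0.38, -0.51]]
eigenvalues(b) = [(-0.05+0.15j), (-0.05-0.15j), (0.16+0j)]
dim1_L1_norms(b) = [0.25, 0.27, 0.17]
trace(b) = 0.06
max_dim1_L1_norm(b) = 0.27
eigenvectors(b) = [[(-0.74+0j), (-0.74-0j), -0.03+0.00j], [0.05-0.67j, (0.05+0.67j), -0.33+0.00j], [(-0.02-0.02j), -0.02+0.02j, 0.94+0.00j]]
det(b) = 0.00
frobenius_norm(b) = 0.29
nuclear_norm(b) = 0.48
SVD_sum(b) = [[0.03, 0.07, 0.1],[-0.03, -0.08, -0.10],[0.03, 0.07, 0.09]] + [[-0.07, 0.08, -0.04], [-0.04, 0.05, -0.02], [0.03, -0.04, 0.02]] + [[0.00, 0.00, -0.0], [-0.06, -0.03, 0.04], [-0.07, -0.03, 0.05]]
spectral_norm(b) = 0.22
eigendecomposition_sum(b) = [[-0.02+0.07j, (0.08+0.03j), 0.03+0.01j], [(-0.07-0.02j), (-0.03+0.07j), (-0.01+0.02j)], [(-0+0j), 0.00+0.00j, 0.00+0.00j]] + [[-0.02-0.07j, 0.08-0.03j, 0.03-0.01j], [(-0.07+0.02j), -0.03-0.07j, -0.01-0.02j], [(-0-0j), 0.00-0.00j, 0.00-0.00j]] + [[-0j, 0.00+0.00j, -0.00+0.00j], [-0j, 0.00+0.00j, (-0.06+0j)], [-0.01+0.00j, -0.00-0.00j, (0.16-0j)]]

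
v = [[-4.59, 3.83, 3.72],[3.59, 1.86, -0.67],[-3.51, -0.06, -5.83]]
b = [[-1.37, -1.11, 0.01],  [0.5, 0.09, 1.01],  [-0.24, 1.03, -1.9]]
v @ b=[[7.31, 9.27, -3.25], [-3.83, -4.51, 3.19], [6.18, -2.11, 10.98]]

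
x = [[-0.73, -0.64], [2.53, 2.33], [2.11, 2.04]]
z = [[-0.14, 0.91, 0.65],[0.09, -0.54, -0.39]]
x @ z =[[0.04, -0.32, -0.22], [-0.14, 1.04, 0.74], [-0.11, 0.82, 0.58]]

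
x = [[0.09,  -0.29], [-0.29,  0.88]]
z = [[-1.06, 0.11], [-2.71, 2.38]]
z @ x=[[-0.13, 0.40], [-0.93, 2.88]]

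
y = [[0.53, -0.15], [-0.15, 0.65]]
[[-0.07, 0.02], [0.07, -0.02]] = y @ [[-0.11, 0.03], [0.08, -0.02]]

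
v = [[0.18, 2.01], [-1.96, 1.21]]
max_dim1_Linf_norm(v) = 2.01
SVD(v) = [[0.60, 0.80],  [0.8, -0.60]] @ diag([2.6187588348695505, 1.5875459567498102]) @ [[-0.56, 0.83], [0.83, 0.56]]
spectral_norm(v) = 2.62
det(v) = 4.16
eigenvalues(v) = [(0.7+1.92j), (0.7-1.92j)]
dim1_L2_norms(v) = [2.02, 2.3]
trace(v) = 1.39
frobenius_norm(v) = 3.06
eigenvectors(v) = [[(0.71+0j), (0.71-0j)], [(0.18+0.68j), (0.18-0.68j)]]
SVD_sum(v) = [[-0.88, 1.30], [-1.17, 1.74]] + [[1.06,  0.71], [-0.79,  -0.53]]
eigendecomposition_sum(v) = [[(0.09+1.05j), (1-0.36j)], [(-0.98+0.36j), (0.6+0.87j)]] + [[0.09-1.05j,1.00+0.36j],[-0.98-0.36j,(0.6-0.87j)]]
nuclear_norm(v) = 4.21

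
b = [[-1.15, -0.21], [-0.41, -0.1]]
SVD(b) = [[-0.94, -0.34], [-0.34, 0.94]] @ diag([1.242641990527224, 0.02325689958999246]) @ [[0.98,0.19], [0.19,-0.98]]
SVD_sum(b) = [[-1.15, -0.22], [-0.41, -0.08]] + [[-0.0,0.01], [0.00,-0.02]]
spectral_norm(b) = 1.24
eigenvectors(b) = [[-0.94,0.18], [-0.34,-0.98]]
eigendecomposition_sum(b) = [[-1.15, -0.21], [-0.42, -0.08]] + [[-0.00, 0.00], [0.01, -0.02]]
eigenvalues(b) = [-1.23, -0.02]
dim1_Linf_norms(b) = [1.15, 0.41]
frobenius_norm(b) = 1.24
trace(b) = -1.25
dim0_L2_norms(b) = [1.22, 0.23]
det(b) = 0.03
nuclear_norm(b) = 1.27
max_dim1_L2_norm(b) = 1.17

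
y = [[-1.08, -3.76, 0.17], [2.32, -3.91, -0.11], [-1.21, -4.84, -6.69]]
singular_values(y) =[9.04, 4.33, 2.28]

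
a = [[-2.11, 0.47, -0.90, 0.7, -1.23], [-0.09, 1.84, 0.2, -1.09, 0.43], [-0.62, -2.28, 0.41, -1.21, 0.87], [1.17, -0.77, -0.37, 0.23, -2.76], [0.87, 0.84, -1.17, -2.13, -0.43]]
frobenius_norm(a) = 6.13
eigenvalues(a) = [(-2.54+0.68j), (-2.54-0.68j), (0.86+1.32j), (0.86-1.32j), (3.3+0j)]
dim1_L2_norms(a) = [2.74, 2.19, 2.82, 3.13, 2.75]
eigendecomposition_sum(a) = [[-1.09+0.61j, (-0.01-0.17j), -0.40-0.15j, 0.04-0.62j, -0.27-0.45j], [0.04+0.20j, (-0.03-0.01j), -0.04+0.06j, -0.10-0.04j, -0.08+0.02j], [-0.19+0.39j, (-0.03-0.05j), (-0.14+0.04j), -0.11-0.18j, (-0.17-0.07j)], [(0.52+1.36j), (-0.19-0.02j), -0.24+0.44j, -0.70-0.15j, -0.56+0.24j], [0.40+1.38j, (-0.19-0.04j), -0.27+0.41j, -0.69-0.20j, (-0.57+0.19j)]] + [[-1.09-0.61j, (-0.01+0.17j), (-0.4+0.15j), 0.04+0.62j, -0.27+0.45j],  [(0.04-0.2j), -0.03+0.01j, (-0.04-0.06j), -0.10+0.04j, (-0.08-0.02j)],  [-0.19-0.39j, (-0.03+0.05j), -0.14-0.04j, -0.11+0.18j, (-0.17+0.07j)],  [0.52-1.36j, -0.19+0.02j, -0.24-0.44j, (-0.7+0.15j), (-0.56-0.24j)],  [0.40-1.38j, (-0.19+0.04j), -0.27-0.41j, -0.69+0.20j, (-0.57-0.19j)]] + [[(0.03+0.05j), (0.38-0.14j), (-0.06-0.22j), 0.19-0.05j, (-0.24+0.11j)], [(-0.04+0.05j), 0.28+0.36j, 0.21-0.14j, (0.12+0.19j), -0.19-0.22j], [(-0.12-0.13j), (-1.05+0.7j), 0.34+0.61j, (-0.54+0.28j), 0.64-0.49j], [(0.02+0.07j), (0.5-0.06j), -0.01-0.28j, 0.24-0.00j, -0.31+0.06j], [(0.07-0j), (0.08-0.48j), (-0.26-0.06j), 0.06-0.22j, (-0.03+0.31j)]] + [[(0.03-0.05j), (0.38+0.14j), -0.06+0.22j, (0.19+0.05j), (-0.24-0.11j)], [-0.04-0.05j, 0.28-0.36j, 0.21+0.14j, 0.12-0.19j, (-0.19+0.22j)], [-0.12+0.13j, -1.05-0.70j, 0.34-0.61j, -0.54-0.28j, 0.64+0.49j], [0.02-0.07j, 0.50+0.06j, (-0.01+0.28j), (0.24+0j), (-0.31-0.06j)], [(0.07+0j), 0.08+0.48j, -0.26+0.06j, 0.06+0.22j, -0.03-0.31j]] + [[0.02+0.00j, -0.28-0.00j, 0.03+0.00j, 0.24-0.00j, -0.21+0.00j], [(-0.09-0j), 1.34+0.00j, -0.13-0.00j, -1.13+0.00j, (0.99-0j)], [0.01+0.00j, (-0.1-0j), (0.01+0j), (0.09-0j), (-0.08+0j)], [0.09+0.00j, -1.38-0.00j, (0.14+0j), 1.16-0.00j, (-1.01+0j)], [(-0.07-0j), (1.05+0j), (-0.11-0j), -0.89+0.00j, 0.78-0.00j]]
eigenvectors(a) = [[-0.07-0.51j, -0.07+0.51j, 0.25+0.06j, 0.25-0.06j, (-0.13+0j)],[-0.08-0.01j, -0.08+0.01j, (0.02+0.29j), 0.02-0.29j, 0.61+0.00j],[(-0.12-0.13j), (-0.12+0.13j), (-0.81+0j), -0.81-0.00j, (-0.05+0j)],[-0.59+0.00j, (-0.59-0j), (0.29+0.14j), (0.29-0.14j), -0.62+0.00j],[-0.59-0.05j, (-0.59+0.05j), 0.21-0.22j, (0.21+0.22j), 0.48+0.00j]]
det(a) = 56.93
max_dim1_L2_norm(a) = 3.13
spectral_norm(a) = 3.48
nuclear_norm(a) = 12.75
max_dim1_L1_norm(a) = 5.44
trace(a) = -0.06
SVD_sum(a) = [[0.2, 0.17, -0.36, 0.32, -1.14], [-0.08, -0.07, 0.14, -0.13, 0.44], [-0.26, -0.22, 0.45, -0.41, 1.45], [0.44, 0.37, -0.77, 0.7, -2.46], [0.07, 0.06, -0.12, 0.11, -0.38]] + [[-0.1, -0.33, 0.08, 0.2, -0.03], [0.49, 1.63, -0.37, -0.98, 0.17], [-0.34, -1.15, 0.26, 0.69, -0.12], [-0.15, -0.5, 0.11, 0.30, -0.05], [0.51, 1.72, -0.40, -1.04, 0.18]] + [[-1.20, 0.95, -0.01, 1.02, 0.22], [-0.29, 0.23, -0.00, 0.25, 0.05], [0.86, -0.68, 0.01, -0.73, -0.16], [0.88, -0.69, 0.01, -0.74, -0.16], [0.88, -0.69, 0.01, -0.74, -0.16]] + [[-1.01,  -0.32,  -0.61,  -0.84,  -0.28], [-0.08,  -0.03,  -0.05,  -0.07,  -0.02], [-0.83,  -0.26,  -0.50,  -0.70,  -0.23], [0.06,  0.02,  0.04,  0.05,  0.02], [-0.66,  -0.21,  -0.39,  -0.55,  -0.18]] + [[0.00, -0.0, -0.0, 0.0, 0.00], [-0.12, 0.07, 0.49, -0.16, -0.21], [-0.05, 0.03, 0.19, -0.06, -0.08], [-0.06, 0.04, 0.24, -0.08, -0.10], [0.07, -0.04, -0.27, 0.09, 0.12]]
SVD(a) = [[0.36, 0.12, 0.62, -0.69, 0.01], [-0.14, -0.60, 0.15, -0.06, -0.77], [-0.46, 0.42, -0.44, -0.57, -0.29], [0.79, 0.18, -0.45, 0.04, -0.38], [0.12, -0.64, -0.45, -0.45, 0.42]] @ diag([3.4784137604589658, 3.324327746014274, 3.010367402685533, 2.195221607189844, 0.7450321766907545]) @ [[0.16, 0.13, -0.28, 0.26, -0.9], [-0.24, -0.81, 0.19, 0.49, -0.08], [-0.65, 0.51, -0.00, 0.55, 0.12], [0.67, 0.21, 0.4, 0.56, 0.18], [0.21, -0.13, -0.85, 0.28, 0.37]]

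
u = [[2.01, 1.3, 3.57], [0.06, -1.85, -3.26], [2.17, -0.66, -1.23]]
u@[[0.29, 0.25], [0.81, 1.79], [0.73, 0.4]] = [[4.24, 4.26], [-3.86, -4.6], [-0.80, -1.13]]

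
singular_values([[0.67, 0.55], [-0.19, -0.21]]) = [0.91, 0.04]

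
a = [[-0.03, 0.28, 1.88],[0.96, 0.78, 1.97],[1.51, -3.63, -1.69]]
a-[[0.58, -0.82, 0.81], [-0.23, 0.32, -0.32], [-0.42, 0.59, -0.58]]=[[-0.61,  1.10,  1.07], [1.19,  0.46,  2.29], [1.93,  -4.22,  -1.11]]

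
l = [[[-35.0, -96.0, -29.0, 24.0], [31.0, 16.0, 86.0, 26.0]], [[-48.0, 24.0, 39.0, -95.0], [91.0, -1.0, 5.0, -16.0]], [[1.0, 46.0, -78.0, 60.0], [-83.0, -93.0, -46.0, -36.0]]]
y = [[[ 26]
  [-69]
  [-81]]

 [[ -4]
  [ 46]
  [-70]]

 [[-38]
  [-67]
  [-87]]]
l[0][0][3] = 24.0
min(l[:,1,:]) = -93.0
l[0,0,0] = -35.0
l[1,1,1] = -1.0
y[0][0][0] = 26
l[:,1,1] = [16.0, -1.0, -93.0]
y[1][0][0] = -4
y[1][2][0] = -70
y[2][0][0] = -38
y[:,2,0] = [-81, -70, -87]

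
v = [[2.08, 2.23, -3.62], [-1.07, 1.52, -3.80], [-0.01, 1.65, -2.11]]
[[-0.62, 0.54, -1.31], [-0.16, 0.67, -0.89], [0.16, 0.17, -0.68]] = v @ [[-0.28, 0.04, -0.11], [0.52, -0.28, -0.16], [0.33, -0.3, 0.2]]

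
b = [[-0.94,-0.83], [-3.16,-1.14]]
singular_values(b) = [3.56, 0.44]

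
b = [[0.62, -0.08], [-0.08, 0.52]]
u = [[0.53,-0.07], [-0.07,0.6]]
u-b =[[-0.09, 0.01],[0.01, 0.08]]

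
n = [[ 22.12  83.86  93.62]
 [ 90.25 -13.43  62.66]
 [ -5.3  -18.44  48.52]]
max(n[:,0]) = 90.25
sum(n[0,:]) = 199.60000000000002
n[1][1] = -13.43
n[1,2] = 62.66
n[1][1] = -13.43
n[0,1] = 83.86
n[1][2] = 62.66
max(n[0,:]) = 93.62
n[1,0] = 90.25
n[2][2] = 48.52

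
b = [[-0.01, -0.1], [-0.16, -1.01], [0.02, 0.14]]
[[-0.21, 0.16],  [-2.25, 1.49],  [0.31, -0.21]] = b @[[2.62, 2.52], [1.81, -1.87]]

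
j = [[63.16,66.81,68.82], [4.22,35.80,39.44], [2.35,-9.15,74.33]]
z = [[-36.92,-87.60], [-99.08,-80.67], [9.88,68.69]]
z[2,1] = 68.69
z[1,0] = -99.08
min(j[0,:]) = 63.16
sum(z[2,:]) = 78.57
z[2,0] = 9.88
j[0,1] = 66.81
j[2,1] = -9.15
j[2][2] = 74.33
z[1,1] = -80.67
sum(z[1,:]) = -179.75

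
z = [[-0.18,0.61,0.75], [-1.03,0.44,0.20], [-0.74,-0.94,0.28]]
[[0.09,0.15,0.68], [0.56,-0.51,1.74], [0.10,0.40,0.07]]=z @ [[-0.48, 0.41, -1.33], [0.22, -0.53, 0.92], [-0.17, 0.73, -0.16]]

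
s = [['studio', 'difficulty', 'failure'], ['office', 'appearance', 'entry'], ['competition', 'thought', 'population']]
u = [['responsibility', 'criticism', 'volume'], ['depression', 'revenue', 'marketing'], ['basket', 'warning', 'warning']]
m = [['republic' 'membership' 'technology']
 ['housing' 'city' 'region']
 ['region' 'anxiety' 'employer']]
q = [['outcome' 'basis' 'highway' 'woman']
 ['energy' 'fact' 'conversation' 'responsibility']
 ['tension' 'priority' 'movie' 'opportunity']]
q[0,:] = ['outcome', 'basis', 'highway', 'woman']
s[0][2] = 'failure'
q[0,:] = ['outcome', 'basis', 'highway', 'woman']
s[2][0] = 'competition'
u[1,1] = 'revenue'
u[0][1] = 'criticism'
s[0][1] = 'difficulty'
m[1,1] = 'city'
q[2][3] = 'opportunity'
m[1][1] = 'city'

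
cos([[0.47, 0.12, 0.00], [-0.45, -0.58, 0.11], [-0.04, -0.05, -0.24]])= [[0.92,0.01,-0.01],[-0.02,0.86,0.04],[-0.01,-0.02,0.97]]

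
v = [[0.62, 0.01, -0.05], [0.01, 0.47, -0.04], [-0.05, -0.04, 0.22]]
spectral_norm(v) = 0.63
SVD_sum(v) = [[0.61, 0.06, -0.08], [0.06, 0.01, -0.01], [-0.08, -0.01, 0.01]] + [[0.01, -0.05, 0.01], [-0.05, 0.46, -0.06], [0.01, -0.06, 0.01]] + [[0.00, 0.0, 0.02], [0.0, 0.0, 0.03], [0.02, 0.03, 0.2]]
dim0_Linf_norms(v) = [0.62, 0.47, 0.22]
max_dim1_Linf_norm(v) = 0.62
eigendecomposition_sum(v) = [[0.0, 0.0, 0.02], [0.00, 0.00, 0.03], [0.02, 0.03, 0.20]] + [[0.61, 0.06, -0.08],[0.06, 0.01, -0.01],[-0.08, -0.01, 0.01]] + [[0.01, -0.05, 0.01], [-0.05, 0.46, -0.06], [0.01, -0.06, 0.01]]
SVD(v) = [[-0.99, 0.11, 0.12], [-0.1, -0.98, 0.15], [0.13, 0.13, 0.98]] @ diag([0.6275799916108078, 0.4742416173638457, 0.2081783910253463]) @ [[-0.99, -0.10, 0.13], [0.11, -0.98, 0.13], [0.12, 0.15, 0.98]]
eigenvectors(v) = [[-0.12, 0.99, -0.11], [-0.15, 0.1, 0.98], [-0.98, -0.13, -0.13]]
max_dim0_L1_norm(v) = 0.68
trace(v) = 1.31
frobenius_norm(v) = 0.81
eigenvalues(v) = [0.21, 0.63, 0.47]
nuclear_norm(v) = 1.31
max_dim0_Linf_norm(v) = 0.62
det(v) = 0.06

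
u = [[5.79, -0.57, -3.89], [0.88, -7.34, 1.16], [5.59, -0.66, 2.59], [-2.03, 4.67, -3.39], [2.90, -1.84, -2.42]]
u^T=[[5.79, 0.88, 5.59, -2.03, 2.90],[-0.57, -7.34, -0.66, 4.67, -1.84],[-3.89, 1.16, 2.59, -3.39, -2.42]]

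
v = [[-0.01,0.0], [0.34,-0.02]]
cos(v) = [[1.0, 0.0],[0.01, 1.00]]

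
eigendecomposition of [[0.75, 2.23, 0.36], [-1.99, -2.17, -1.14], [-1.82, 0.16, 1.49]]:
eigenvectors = [[(0.43+0.43j), 0.43-0.43j, -0.14+0.00j], [(-0.68+0j), (-0.68-0j), (-0.21+0j)], [0.06+0.39j, 0.06-0.39j, (0.97+0j)]]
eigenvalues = [(-0.82+1.91j), (-0.82-1.91j), (1.71+0j)]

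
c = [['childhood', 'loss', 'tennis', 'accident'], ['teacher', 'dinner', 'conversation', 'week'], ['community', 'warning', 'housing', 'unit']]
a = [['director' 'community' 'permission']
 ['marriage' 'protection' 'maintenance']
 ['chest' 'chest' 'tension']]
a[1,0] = 'marriage'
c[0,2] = 'tennis'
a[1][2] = 'maintenance'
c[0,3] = 'accident'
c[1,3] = 'week'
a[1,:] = ['marriage', 'protection', 'maintenance']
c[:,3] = ['accident', 'week', 'unit']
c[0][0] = 'childhood'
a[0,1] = 'community'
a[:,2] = ['permission', 'maintenance', 'tension']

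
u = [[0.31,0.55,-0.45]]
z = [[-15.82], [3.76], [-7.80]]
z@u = [[-4.9, -8.7, 7.12], [1.17, 2.07, -1.69], [-2.42, -4.29, 3.51]]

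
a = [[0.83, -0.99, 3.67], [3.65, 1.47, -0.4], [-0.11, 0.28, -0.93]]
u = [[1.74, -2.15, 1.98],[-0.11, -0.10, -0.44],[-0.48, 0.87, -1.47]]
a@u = [[-0.21, 1.51, -3.32], [6.38, -8.34, 7.17], [0.22, -0.60, 1.03]]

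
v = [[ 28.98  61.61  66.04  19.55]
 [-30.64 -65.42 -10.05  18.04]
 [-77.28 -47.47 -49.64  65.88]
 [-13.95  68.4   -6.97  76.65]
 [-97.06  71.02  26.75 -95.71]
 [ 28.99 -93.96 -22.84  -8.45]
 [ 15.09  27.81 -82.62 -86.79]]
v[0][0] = 28.98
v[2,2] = -49.64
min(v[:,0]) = -97.06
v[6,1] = 27.81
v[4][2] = 26.75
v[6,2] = -82.62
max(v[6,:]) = 27.81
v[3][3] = 76.65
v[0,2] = 66.04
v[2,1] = -47.47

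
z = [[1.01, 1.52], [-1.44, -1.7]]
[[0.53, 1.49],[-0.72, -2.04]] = z @[[0.43, 1.23], [0.06, 0.16]]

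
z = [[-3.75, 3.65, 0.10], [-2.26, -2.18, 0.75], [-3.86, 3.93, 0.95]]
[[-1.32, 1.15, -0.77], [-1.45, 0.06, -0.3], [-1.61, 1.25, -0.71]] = z @ [[0.44, -0.16, 0.19], [0.10, 0.15, -0.02], [-0.32, 0.04, 0.11]]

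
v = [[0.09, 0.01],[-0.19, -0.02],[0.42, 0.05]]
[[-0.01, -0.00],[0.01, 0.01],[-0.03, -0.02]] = v @[[-0.12, -0.09], [0.5, 0.36]]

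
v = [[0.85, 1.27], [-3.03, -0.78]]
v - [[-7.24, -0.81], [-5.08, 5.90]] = [[8.09,2.08], [2.05,-6.68]]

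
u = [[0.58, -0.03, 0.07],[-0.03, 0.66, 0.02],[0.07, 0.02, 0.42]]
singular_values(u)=[0.67, 0.6, 0.39]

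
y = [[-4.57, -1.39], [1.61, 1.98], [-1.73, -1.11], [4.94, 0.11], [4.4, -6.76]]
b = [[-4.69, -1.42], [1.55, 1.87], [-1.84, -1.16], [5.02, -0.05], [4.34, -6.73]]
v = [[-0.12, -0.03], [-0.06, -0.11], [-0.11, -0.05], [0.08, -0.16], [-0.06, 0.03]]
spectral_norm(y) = 9.02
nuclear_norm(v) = 0.41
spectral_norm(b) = 9.07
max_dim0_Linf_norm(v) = 0.16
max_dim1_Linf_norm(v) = 0.16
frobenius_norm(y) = 11.09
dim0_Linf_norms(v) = [0.12, 0.16]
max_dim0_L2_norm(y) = 8.38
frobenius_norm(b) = 11.13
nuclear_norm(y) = 15.48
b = y + v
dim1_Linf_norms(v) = [0.12, 0.11, 0.11, 0.16, 0.06]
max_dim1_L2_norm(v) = 0.18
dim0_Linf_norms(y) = [4.94, 6.76]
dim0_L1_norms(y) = [17.25, 11.35]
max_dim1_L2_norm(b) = 8.01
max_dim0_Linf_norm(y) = 6.76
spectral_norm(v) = 0.21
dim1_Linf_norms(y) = [4.57, 1.98, 1.73, 4.94, 6.76]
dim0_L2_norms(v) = [0.2, 0.2]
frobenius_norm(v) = 0.29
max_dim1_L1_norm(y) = 11.16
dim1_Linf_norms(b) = [4.69, 1.87, 1.84, 5.02, 6.73]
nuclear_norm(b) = 15.53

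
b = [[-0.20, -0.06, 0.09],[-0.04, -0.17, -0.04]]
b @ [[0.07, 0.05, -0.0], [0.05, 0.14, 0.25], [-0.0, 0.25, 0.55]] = [[-0.02, 0.00, 0.03], [-0.01, -0.04, -0.06]]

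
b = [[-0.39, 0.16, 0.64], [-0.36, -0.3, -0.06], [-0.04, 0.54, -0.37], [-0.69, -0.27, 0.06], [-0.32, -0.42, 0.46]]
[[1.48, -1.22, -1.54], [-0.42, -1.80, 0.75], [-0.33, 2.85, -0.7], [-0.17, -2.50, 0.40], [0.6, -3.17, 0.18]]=b @ [[0.09,1.84,0.22], [0.86,4.16,-2.42], [2.15,-1.82,-1.66]]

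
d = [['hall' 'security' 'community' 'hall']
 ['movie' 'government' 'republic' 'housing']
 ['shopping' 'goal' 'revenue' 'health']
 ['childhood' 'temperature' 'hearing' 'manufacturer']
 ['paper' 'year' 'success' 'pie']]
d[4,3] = 'pie'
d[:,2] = ['community', 'republic', 'revenue', 'hearing', 'success']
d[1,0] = 'movie'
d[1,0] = 'movie'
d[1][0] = 'movie'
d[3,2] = 'hearing'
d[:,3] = ['hall', 'housing', 'health', 'manufacturer', 'pie']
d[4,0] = 'paper'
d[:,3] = ['hall', 'housing', 'health', 'manufacturer', 'pie']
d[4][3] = 'pie'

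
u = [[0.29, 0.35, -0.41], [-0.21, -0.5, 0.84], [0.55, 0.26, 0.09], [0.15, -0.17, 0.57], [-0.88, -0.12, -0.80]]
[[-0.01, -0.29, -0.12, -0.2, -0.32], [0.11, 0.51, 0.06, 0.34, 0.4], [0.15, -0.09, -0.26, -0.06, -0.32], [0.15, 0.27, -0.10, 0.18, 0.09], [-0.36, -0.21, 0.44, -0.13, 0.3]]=u @ [[0.00, -0.23, -0.24, -0.18, -0.42], [0.43, -0.04, -0.40, 0.01, -0.38], [0.39, 0.52, -0.23, 0.36, 0.15]]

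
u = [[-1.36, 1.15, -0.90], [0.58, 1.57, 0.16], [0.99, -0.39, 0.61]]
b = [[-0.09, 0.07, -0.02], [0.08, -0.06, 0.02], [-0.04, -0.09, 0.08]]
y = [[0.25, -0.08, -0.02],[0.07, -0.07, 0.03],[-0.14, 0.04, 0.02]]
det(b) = -0.00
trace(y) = 0.20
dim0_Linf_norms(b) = [0.09, 0.09, 0.08]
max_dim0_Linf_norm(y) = 0.25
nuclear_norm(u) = 4.02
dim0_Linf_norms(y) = [0.25, 0.08, 0.03]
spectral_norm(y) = 0.31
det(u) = -0.01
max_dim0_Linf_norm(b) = 0.09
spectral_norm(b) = 0.16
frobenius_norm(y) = 0.32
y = u @ b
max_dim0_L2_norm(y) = 0.29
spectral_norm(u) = 2.36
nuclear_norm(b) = 0.28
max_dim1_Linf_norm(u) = 1.57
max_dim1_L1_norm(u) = 3.41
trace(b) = -0.07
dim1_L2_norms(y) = [0.26, 0.1, 0.15]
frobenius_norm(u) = 2.88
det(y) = -0.00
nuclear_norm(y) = 0.37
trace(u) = 0.82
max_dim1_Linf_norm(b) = 0.09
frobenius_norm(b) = 0.20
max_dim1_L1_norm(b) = 0.21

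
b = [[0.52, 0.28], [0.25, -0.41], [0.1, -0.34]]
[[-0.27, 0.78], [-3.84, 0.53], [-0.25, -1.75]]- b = [[-0.79, 0.50], [-4.09, 0.94], [-0.35, -1.41]]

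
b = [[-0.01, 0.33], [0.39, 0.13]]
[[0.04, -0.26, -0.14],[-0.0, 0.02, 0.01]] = b @[[-0.04, 0.3, 0.16],[0.11, -0.78, -0.41]]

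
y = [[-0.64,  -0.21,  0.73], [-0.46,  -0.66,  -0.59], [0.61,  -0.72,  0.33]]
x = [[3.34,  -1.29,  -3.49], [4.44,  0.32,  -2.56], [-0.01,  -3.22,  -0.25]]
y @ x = [[-3.08, -1.59, 2.59], [-4.46, 2.28, 3.44], [-1.16, -2.08, -0.37]]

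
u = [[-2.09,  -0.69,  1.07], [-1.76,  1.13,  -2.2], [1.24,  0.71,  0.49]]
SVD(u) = [[-0.32, 0.86, 0.39], [-0.88, -0.43, 0.23], [0.36, -0.27, 0.89]] @ diag([3.2298060018815664, 2.5554665810241373, 0.723425008883866]) @ [[0.82, -0.16, 0.55], [-0.55, -0.50, 0.68], [-0.16, 0.85, 0.5]]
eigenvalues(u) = [(-2.7+0j), (1.12+0.98j), (1.12-0.98j)]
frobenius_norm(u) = 4.18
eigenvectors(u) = [[(0.9+0j), 0.17+0.07j, 0.17-0.07j], [(0.19+0j), -0.91+0.00j, (-0.91-0j)], [-0.39+0.00j, -0.14+0.35j, (-0.14-0.35j)]]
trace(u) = -0.47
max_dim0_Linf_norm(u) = 2.2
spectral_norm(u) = 3.23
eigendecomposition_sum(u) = [[(-2.4+0j), -0.52-0.00j, (0.45-0j)], [-0.50+0.00j, -0.11-0.00j, 0.09-0.00j], [(1.04-0j), (0.22+0j), -0.20+0.00j]] + [[0.15-0.05j, -0.09-0.12j, 0.31-0.17j],[-0.63+0.50j, 0.62+0.38j, (-1.15+1.34j)],[0.10+0.32j, (0.24-0.18j), (0.34+0.65j)]] + [[0.15+0.05j,(-0.09+0.12j),0.31+0.17j], [(-0.63-0.5j),(0.62-0.38j),(-1.15-1.34j)], [(0.1-0.32j),(0.24+0.18j),0.34-0.65j]]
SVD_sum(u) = [[-0.84, 0.16, -0.56], [-2.33, 0.45, -1.55], [0.97, -0.19, 0.64]] + [[-1.2, -1.1, 1.49], [0.59, 0.54, -0.73], [0.38, 0.35, -0.47]] + [[-0.05, 0.24, 0.14], [-0.03, 0.14, 0.08], [-0.11, 0.55, 0.32]]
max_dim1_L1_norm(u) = 5.09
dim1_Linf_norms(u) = [2.09, 2.2, 1.24]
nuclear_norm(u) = 6.51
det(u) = -5.97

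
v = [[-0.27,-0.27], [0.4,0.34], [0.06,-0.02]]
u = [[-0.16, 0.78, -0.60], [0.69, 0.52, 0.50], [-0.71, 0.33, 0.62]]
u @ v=[[0.32, 0.32], [0.05, -0.02], [0.36, 0.29]]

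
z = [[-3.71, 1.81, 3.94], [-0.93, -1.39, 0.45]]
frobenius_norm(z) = 5.96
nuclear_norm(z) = 7.39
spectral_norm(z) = 5.73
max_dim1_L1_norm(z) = 9.46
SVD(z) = [[-1.0,  -0.09], [-0.09,  1.00]] @ diag([5.727974299188422, 1.659400623067529]) @ [[0.66, -0.29, -0.69], [-0.36, -0.93, 0.06]]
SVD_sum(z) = [[-3.76, 1.67, 3.95],[-0.34, 0.15, 0.36]] + [[0.05,0.14,-0.01],  [-0.59,-1.54,0.09]]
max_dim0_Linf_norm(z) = 3.94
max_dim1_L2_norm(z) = 5.71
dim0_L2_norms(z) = [3.82, 2.28, 3.97]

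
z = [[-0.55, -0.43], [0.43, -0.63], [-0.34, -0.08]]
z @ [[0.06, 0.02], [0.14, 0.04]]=[[-0.09, -0.03], [-0.06, -0.02], [-0.03, -0.01]]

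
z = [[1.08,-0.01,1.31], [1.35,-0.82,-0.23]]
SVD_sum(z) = [[1.28, -0.41, 0.63], [1.11, -0.36, 0.55]] + [[-0.20, 0.4, 0.68],[0.24, -0.46, -0.78]]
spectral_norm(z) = 1.97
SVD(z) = [[-0.76, -0.65],[-0.65, 0.76]] @ diag([1.9728321025239186, 1.2402957289497754]) @ [[-0.86, 0.28, -0.43],[0.25, -0.49, -0.83]]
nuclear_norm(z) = 3.21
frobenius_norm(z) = 2.33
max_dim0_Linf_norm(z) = 1.35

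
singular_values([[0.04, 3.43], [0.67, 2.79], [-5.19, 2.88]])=[6.37, 3.83]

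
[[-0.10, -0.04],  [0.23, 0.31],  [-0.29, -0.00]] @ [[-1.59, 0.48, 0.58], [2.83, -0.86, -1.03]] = [[0.05, -0.01, -0.02], [0.51, -0.16, -0.19], [0.46, -0.14, -0.17]]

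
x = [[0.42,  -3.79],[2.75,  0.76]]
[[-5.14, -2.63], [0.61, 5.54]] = x@ [[-0.15, 1.77], [1.34, 0.89]]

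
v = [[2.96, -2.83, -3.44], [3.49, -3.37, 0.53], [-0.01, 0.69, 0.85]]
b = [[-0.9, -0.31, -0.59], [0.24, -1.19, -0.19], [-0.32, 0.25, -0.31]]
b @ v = [[-3.74, 3.18, 2.43], [-3.44, 3.2, -1.62], [-0.07, -0.15, 0.97]]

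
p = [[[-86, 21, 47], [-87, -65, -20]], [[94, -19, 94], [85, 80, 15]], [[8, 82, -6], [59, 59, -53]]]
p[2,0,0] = 8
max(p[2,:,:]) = 82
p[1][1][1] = 80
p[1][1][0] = 85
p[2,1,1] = 59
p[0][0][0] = -86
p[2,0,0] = 8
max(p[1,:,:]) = 94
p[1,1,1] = 80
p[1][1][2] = 15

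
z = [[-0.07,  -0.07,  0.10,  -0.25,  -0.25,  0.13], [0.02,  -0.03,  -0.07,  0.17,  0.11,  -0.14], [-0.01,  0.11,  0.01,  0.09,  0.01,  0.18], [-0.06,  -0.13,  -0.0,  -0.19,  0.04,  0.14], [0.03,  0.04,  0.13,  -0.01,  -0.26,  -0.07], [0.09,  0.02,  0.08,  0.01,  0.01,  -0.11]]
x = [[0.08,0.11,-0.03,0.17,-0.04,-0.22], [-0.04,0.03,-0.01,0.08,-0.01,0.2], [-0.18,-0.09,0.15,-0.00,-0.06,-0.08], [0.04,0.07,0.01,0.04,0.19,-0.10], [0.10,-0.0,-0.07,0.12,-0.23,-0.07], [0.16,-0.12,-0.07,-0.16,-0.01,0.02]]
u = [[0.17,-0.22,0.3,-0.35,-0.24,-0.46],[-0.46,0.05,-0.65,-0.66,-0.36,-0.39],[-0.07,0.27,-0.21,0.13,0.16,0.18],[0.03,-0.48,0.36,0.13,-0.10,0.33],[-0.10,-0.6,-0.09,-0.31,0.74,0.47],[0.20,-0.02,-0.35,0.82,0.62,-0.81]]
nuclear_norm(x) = 1.35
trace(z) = -0.65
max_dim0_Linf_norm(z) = 0.26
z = x @ u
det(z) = -0.00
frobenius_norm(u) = 2.39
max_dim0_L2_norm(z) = 0.38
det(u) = 0.00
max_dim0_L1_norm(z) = 0.77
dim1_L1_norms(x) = [0.65, 0.37, 0.56, 0.45, 0.59, 0.54]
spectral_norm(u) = 1.44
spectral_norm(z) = 0.53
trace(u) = 0.07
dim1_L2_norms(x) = [0.31, 0.22, 0.27, 0.23, 0.3, 0.27]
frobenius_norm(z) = 0.69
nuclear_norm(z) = 1.29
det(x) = -0.00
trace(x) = 0.09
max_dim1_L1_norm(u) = 2.82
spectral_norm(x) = 0.40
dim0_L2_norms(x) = [0.28, 0.2, 0.18, 0.28, 0.31, 0.33]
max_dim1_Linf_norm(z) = 0.26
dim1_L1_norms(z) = [0.87, 0.54, 0.41, 0.56, 0.54, 0.32]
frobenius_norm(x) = 0.66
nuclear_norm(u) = 5.00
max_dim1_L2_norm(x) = 0.31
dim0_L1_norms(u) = [1.03, 1.64, 1.96, 2.4, 2.22, 2.64]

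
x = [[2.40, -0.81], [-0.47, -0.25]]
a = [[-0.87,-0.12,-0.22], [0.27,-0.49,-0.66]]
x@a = [[-2.31, 0.11, 0.01], [0.34, 0.18, 0.27]]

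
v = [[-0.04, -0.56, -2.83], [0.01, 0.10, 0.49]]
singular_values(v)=[2.93, 0.0]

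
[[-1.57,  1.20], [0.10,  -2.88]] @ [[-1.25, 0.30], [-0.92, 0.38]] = [[0.86, -0.01], [2.52, -1.06]]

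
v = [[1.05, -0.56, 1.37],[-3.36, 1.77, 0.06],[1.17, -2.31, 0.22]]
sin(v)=[[-0.94,0.64,1.0], [-1.09,-0.26,1.23], [-1.17,-1.07,-1.02]]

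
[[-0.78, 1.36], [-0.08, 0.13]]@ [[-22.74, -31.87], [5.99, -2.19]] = [[25.88,21.88],[2.60,2.26]]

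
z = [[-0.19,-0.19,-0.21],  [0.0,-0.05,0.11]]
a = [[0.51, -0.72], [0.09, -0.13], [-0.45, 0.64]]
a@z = [[-0.1, -0.06, -0.19], [-0.02, -0.01, -0.03], [0.09, 0.05, 0.16]]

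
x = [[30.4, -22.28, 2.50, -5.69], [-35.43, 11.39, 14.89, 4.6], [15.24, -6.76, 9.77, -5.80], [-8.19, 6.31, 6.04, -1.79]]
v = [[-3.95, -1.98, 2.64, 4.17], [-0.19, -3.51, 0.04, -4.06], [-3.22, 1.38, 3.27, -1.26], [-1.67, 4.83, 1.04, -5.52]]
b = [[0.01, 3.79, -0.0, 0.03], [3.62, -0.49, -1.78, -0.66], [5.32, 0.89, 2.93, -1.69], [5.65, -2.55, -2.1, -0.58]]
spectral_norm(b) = 8.88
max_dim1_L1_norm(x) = 66.31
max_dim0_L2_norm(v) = 8.12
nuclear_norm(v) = 21.73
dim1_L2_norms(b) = [3.79, 4.12, 6.37, 6.57]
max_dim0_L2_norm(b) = 8.56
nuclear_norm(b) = 17.42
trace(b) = 1.87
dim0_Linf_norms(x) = [35.43, 22.28, 14.89, 5.8]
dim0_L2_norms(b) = [8.56, 4.68, 4.02, 1.9]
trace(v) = -9.71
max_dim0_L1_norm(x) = 89.26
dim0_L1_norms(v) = [9.03, 11.7, 6.99, 15.01]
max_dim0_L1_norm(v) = 15.01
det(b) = -42.24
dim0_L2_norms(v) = [5.37, 6.44, 4.33, 8.12]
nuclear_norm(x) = 84.52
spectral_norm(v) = 8.90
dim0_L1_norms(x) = [89.26, 46.74, 33.2, 17.88]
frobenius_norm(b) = 10.72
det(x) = 9544.98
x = v @ b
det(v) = -226.64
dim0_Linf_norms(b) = [5.65, 3.79, 2.93, 1.69]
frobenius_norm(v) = 12.45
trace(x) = 49.77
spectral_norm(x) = 56.78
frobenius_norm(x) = 60.34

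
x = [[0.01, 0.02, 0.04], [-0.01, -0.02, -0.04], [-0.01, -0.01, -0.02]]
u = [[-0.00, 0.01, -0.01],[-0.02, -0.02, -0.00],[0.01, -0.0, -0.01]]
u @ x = [[-0.0, -0.00, -0.00], [-0.00, -0.00, -0.00], [0.0, 0.0, 0.0]]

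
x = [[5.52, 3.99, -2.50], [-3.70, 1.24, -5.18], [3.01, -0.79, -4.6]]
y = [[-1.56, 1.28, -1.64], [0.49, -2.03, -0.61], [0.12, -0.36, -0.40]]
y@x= [[-18.28, -3.34, 4.81],[8.38, -0.08, 12.1],[0.79, 0.35, 3.40]]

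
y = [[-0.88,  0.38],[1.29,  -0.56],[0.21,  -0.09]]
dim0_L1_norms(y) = [2.38, 1.03]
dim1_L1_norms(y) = [1.26, 1.85, 0.3]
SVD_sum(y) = [[-0.88, 0.38], [1.29, -0.56], [0.21, -0.09]] + [[-0.00, -0.0], [-0.00, -0.0], [0.00, 0.0]]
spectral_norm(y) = 1.72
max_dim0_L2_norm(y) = 1.58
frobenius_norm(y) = 1.72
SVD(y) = [[-0.56, -0.67], [0.82, -0.54], [0.13, 0.51]] @ diag([1.7171769921371118, 0.00178260341654897]) @ [[0.92, -0.40], [0.40, 0.92]]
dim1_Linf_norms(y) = [0.88, 1.29, 0.21]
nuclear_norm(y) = 1.72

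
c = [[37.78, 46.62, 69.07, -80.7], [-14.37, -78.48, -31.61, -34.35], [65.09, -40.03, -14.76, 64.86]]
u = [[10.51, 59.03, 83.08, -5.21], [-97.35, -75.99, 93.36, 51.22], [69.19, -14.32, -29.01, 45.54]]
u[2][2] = -29.01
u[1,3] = 51.22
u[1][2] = 93.36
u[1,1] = -75.99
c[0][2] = 69.07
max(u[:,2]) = 93.36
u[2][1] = -14.32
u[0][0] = 10.51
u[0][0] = 10.51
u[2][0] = 69.19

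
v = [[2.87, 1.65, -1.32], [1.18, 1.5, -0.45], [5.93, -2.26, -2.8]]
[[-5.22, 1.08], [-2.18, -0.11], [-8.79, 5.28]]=v @ [[-0.2,0.06], [-0.39,-0.52], [3.03,-1.34]]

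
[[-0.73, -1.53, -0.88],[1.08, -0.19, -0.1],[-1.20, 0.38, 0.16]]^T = [[-0.73, 1.08, -1.2], [-1.53, -0.19, 0.38], [-0.88, -0.10, 0.16]]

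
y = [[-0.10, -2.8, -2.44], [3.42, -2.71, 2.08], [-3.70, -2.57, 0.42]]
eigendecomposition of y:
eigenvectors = [[0.57+0.00j, (0.01+0.48j), 0.01-0.48j], [0.04+0.00j, (0.71+0j), 0.71-0.00j], [-0.82+0.00j, -0.04+0.51j, (-0.04-0.51j)]]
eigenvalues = [(3.16+0j), (-2.77+3.85j), (-2.77-3.85j)]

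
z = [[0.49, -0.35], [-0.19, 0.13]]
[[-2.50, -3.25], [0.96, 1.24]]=z@[[-4.11, -4.51], [1.39, 2.96]]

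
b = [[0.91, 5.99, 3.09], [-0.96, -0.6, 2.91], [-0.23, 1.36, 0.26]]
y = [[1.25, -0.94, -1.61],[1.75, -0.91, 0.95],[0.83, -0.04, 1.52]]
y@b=[[2.41,5.86,0.71], [2.25,12.32,3.01], [0.44,7.06,2.84]]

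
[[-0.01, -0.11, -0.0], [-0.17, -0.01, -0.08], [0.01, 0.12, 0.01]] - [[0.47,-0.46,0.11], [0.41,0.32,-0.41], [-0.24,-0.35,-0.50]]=[[-0.48, 0.35, -0.11], [-0.58, -0.33, 0.33], [0.25, 0.47, 0.51]]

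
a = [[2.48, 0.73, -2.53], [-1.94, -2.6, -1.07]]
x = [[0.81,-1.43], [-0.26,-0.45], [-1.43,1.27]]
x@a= [[4.78, 4.31, -0.52], [0.23, 0.98, 1.14], [-6.01, -4.35, 2.26]]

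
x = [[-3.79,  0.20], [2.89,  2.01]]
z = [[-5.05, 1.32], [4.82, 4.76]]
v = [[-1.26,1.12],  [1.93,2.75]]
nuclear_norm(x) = 6.57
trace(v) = 1.49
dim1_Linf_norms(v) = [1.26, 2.75]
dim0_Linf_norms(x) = [3.79, 2.01]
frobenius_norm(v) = 3.76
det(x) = -8.20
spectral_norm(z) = 7.54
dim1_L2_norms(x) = [3.8, 3.52]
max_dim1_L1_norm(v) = 4.68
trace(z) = -0.29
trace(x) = -1.78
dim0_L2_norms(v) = [2.3, 2.97]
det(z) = -30.40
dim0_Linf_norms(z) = [5.05, 4.76]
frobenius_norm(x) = 5.18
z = v + x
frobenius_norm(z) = 8.55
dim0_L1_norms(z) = [9.87, 6.08]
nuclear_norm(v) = 5.04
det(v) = -5.63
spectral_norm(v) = 3.37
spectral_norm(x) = 4.90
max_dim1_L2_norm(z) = 6.77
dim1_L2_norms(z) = [5.22, 6.77]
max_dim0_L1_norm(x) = 6.68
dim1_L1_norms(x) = [3.99, 4.9]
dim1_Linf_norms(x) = [3.79, 2.89]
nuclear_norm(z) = 11.57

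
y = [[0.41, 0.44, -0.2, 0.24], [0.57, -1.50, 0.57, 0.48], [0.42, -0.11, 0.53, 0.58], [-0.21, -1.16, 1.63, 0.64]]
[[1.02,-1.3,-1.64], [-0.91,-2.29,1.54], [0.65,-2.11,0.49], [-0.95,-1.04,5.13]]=y @[[-0.62, -3.24, -1.58],[0.82, -0.23, -0.82],[-1.18, -1.08, 2.56],[2.81, -0.35, -0.51]]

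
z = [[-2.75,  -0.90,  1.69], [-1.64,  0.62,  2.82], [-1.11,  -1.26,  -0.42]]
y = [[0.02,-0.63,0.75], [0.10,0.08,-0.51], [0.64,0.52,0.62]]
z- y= [[-2.77,-0.27,0.94], [-1.74,0.54,3.33], [-1.75,-1.78,-1.04]]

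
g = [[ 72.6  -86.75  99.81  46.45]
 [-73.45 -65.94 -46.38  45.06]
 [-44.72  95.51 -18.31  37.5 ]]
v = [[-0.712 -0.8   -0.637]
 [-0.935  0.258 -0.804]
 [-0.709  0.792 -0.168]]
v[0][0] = -0.712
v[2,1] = 0.792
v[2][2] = -0.168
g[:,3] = [46.45, 45.06, 37.5]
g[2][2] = -18.31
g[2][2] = -18.31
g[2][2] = -18.31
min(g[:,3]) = 37.5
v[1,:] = [-0.935, 0.258, -0.804]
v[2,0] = -0.709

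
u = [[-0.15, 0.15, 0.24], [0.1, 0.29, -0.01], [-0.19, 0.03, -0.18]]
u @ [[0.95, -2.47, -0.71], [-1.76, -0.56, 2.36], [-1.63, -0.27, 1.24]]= [[-0.8, 0.22, 0.76], [-0.4, -0.41, 0.60], [0.06, 0.5, -0.02]]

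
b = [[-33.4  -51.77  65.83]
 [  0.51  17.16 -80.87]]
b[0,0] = -33.4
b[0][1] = -51.77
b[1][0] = 0.51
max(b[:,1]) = 17.16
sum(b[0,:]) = -19.340000000000003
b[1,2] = -80.87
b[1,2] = -80.87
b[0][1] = -51.77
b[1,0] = 0.51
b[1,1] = 17.16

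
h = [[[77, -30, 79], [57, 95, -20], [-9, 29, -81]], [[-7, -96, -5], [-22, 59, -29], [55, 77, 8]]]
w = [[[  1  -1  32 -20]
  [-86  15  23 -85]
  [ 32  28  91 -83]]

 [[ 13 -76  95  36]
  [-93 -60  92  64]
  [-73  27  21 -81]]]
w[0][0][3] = -20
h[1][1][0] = -22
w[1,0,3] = 36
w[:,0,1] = [-1, -76]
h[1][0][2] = -5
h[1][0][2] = -5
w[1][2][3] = -81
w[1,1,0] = -93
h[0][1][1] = 95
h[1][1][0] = -22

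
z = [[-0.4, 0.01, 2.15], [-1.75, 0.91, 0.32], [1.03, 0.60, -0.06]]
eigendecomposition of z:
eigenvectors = [[(0.7+0j), -0.14-0.43j, (-0.14+0.43j)], [0.48+0.00j, 0.81+0.00j, (0.81-0j)], [-0.52+0.00j, 0.05-0.37j, 0.05+0.37j]]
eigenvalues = [(-1.99+0j), (1.22+0.77j), (1.22-0.77j)]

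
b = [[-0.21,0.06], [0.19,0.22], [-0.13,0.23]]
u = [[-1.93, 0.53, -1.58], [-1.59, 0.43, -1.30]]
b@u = [[0.31, -0.09, 0.25], [-0.72, 0.2, -0.59], [-0.11, 0.03, -0.09]]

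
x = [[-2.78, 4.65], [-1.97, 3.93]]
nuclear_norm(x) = 7.23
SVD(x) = [[-0.78, -0.63], [-0.63, 0.78]] @ diag([6.972275426855774, 0.25313113609969656]) @ [[0.49,  -0.87], [0.87,  0.49]]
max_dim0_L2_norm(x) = 6.09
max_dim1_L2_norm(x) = 5.42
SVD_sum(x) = [[-2.64, 4.73], [-2.14, 3.83]] + [[-0.14,-0.08],[0.17,0.10]]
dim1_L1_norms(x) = [7.43, 5.9]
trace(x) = 1.15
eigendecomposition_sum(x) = [[-1.45, 1.40], [-0.59, 0.57]] + [[-1.33,3.25],  [-1.38,3.36]]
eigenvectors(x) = [[-0.93,-0.70],[-0.38,-0.72]]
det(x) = -1.76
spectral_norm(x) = 6.97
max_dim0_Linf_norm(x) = 4.65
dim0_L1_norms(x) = [4.75, 8.58]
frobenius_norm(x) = 6.98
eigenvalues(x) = [-0.87, 2.02]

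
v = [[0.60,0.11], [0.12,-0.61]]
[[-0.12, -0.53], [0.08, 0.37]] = v@ [[-0.17, -0.75], [-0.17, -0.75]]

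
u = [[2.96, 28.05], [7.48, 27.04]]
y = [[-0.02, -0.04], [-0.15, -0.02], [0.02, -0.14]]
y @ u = [[-0.36, -1.64], [-0.59, -4.75], [-0.99, -3.22]]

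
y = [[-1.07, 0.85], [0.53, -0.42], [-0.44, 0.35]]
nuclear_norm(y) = 1.63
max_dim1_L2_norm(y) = 1.37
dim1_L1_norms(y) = [1.92, 0.95, 0.79]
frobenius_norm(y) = 1.63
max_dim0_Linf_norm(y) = 1.07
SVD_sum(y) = [[-1.07, 0.85], [0.53, -0.42], [-0.44, 0.35]] + [[0.0, 0.00], [0.00, 0.00], [0.0, 0.00]]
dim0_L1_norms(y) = [2.04, 1.62]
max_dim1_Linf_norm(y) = 1.07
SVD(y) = [[-0.84, -0.2], [0.42, -0.84], [-0.35, -0.51]] @ diag([1.6250536180653217, 0.0008593094953010574]) @ [[0.78,-0.62],[-0.62,-0.78]]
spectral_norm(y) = 1.63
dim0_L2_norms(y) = [1.27, 1.01]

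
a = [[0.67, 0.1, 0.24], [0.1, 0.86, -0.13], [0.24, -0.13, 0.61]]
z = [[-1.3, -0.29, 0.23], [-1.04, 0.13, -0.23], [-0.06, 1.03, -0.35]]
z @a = [[-0.84,-0.41,-0.13], [-0.74,0.04,-0.41], [-0.02,0.93,-0.36]]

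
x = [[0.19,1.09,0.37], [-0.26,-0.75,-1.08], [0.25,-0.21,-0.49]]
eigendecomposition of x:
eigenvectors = [[-0.80+0.00j, -0.80-0.00j, -0.63+0.00j],  [(0.13-0.48j), 0.13+0.48j, (0.65+0j)],  [-0.13+0.30j, (-0.13-0.3j), (0.42+0j)]]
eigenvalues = [(0.07+0.51j), (0.07-0.51j), (-1.19+0j)]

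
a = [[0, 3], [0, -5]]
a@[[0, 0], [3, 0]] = [[9, 0], [-15, 0]]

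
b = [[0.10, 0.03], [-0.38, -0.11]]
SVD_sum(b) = [[0.1, 0.03],[-0.38, -0.11]] + [[-0.0, 0.00], [-0.00, 0.0]]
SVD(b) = [[-0.26, 0.97], [0.97, 0.26]] @ diag([0.40914428286368426, 0.0009776502245132804]) @ [[-0.96, -0.28], [-0.28, 0.96]]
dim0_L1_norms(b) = [0.48, 0.14]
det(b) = 0.00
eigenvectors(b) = [[-0.27-0.05j, -0.27+0.05j], [0.96+0.00j, (0.96-0j)]]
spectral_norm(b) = 0.41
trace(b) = -0.01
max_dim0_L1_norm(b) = 0.48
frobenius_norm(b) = 0.41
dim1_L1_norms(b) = [0.13, 0.49]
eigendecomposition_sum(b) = [[0.05+0.02j, 0.02+0.00j], [-0.19-0.05j, (-0.06-0j)]] + [[(0.05-0.02j), (0.02-0j)], [(-0.19+0.05j), -0.06+0.00j]]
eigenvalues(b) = [(-0+0.02j), (-0-0.02j)]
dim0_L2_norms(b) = [0.39, 0.11]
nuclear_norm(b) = 0.41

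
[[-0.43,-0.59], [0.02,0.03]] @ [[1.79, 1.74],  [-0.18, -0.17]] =[[-0.66,-0.65],  [0.03,0.03]]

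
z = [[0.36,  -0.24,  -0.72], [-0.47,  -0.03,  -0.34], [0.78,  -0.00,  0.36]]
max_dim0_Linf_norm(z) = 0.78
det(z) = 0.00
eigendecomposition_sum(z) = [[(0.18+0.34j),-0.12-0.00j,-0.36+0.14j], [-0.23+0.20j,-0.02-0.10j,(-0.17-0.26j)], [(0.39-0.22j),0.00+0.14j,(0.18+0.42j)]] + [[(0.18-0.34j), (-0.12+0j), (-0.36-0.14j)],[(-0.23-0.2j), (-0.02+0.1j), (-0.17+0.26j)],[(0.39+0.22j), -0.14j, 0.18-0.42j]] + [[-0.00-0.00j, -0j, 0.00-0.00j], [-0.00-0.00j, 0.01-0.00j, 0.00-0.00j], [0j, (-0+0j), -0.00+0.00j]]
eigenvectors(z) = [[(0.01-0.57j), (0.01+0.57j), 0.12+0.00j],[(0.45-0.08j), (0.45+0.08j), 0.96+0.00j],[(-0.68+0j), (-0.68-0j), -0.26+0.00j]]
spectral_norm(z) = 1.03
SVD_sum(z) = [[-0.07,-0.0,-0.04], [-0.49,-0.02,-0.3], [0.72,0.03,0.45]] + [[0.43, -0.24, -0.68], [0.02, -0.01, -0.03], [0.06, -0.03, -0.09]] + [[-0.00, -0.0, 0.00], [0.00, 0.0, -0.0], [0.00, 0.0, -0.00]]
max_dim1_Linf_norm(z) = 0.78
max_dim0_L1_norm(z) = 1.61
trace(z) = 0.69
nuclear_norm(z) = 1.88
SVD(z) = [[0.08,-0.99,-0.11], [0.56,-0.05,0.83], [-0.82,-0.13,0.55]] @ diag([1.0336163740756625, 0.8441742822712295, 0.0026405292148597177]) @ [[-0.85, -0.03, -0.53], [-0.51, 0.28, 0.81], [0.12, 0.96, -0.26]]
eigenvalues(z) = [(0.34+0.66j), (0.34-0.66j), 0j]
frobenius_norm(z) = 1.33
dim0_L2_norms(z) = [0.98, 0.24, 0.87]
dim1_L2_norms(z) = [0.84, 0.58, 0.86]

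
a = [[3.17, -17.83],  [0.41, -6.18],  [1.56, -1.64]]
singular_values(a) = [19.22, 1.42]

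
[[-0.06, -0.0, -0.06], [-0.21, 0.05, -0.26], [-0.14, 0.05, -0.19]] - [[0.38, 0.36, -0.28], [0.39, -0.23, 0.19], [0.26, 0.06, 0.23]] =[[-0.44, -0.36, 0.22], [-0.6, 0.28, -0.45], [-0.4, -0.01, -0.42]]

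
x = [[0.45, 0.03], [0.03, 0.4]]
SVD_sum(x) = [[0.38,0.18],[0.18,0.08]] + [[0.07, -0.15], [-0.15, 0.32]]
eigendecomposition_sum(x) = [[0.38, 0.18], [0.18, 0.08]] + [[0.07, -0.15], [-0.15, 0.32]]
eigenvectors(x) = [[0.91, -0.42], [0.42, 0.91]]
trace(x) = 0.85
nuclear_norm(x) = 0.85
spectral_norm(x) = 0.46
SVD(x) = [[-0.91, -0.42], [-0.42, 0.91]] @ diag([0.4640512483795333, 0.38594875162046677]) @ [[-0.91, -0.42], [-0.42, 0.91]]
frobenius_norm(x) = 0.60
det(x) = 0.18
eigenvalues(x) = [0.46, 0.39]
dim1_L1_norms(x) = [0.48, 0.43]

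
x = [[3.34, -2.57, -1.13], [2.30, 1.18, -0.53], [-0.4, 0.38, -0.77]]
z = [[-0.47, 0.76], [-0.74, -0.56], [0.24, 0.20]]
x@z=[[0.06, 3.75], [-2.08, 0.98], [-0.28, -0.67]]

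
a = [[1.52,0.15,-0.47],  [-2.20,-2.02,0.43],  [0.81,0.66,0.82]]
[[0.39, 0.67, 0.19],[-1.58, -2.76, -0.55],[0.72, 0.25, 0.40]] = a@[[0.26, 0.12, 0.18], [0.54, 1.09, 0.12], [0.19, -0.69, 0.21]]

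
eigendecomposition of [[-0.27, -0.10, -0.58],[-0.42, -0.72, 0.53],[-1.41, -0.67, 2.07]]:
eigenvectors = [[-0.23, 0.66, 0.77], [0.20, 0.59, -0.56], [0.95, 0.47, 0.29]]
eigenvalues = [2.26, -0.77, -0.41]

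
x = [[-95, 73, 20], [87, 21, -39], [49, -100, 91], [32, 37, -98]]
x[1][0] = 87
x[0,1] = 73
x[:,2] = [20, -39, 91, -98]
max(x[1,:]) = 87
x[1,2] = -39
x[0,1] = 73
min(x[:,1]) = -100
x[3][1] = 37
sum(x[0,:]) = -2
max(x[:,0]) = 87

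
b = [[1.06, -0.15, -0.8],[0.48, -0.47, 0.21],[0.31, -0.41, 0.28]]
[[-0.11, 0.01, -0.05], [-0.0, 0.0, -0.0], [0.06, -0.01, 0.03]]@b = [[-0.13, 0.03, 0.08], [0.0, 0.00, 0.00], [0.07, -0.02, -0.04]]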